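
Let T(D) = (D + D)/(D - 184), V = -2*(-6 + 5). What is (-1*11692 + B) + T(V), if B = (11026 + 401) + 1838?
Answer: 143141/91 ≈ 1573.0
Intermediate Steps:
V = 2 (V = -2*(-1) = 2)
T(D) = 2*D/(-184 + D) (T(D) = (2*D)/(-184 + D) = 2*D/(-184 + D))
B = 13265 (B = 11427 + 1838 = 13265)
(-1*11692 + B) + T(V) = (-1*11692 + 13265) + 2*2/(-184 + 2) = (-11692 + 13265) + 2*2/(-182) = 1573 + 2*2*(-1/182) = 1573 - 2/91 = 143141/91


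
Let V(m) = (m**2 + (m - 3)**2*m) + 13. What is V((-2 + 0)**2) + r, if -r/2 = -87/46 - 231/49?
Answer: 7440/161 ≈ 46.211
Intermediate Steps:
V(m) = 13 + m**2 + m*(-3 + m)**2 (V(m) = (m**2 + (-3 + m)**2*m) + 13 = (m**2 + m*(-3 + m)**2) + 13 = 13 + m**2 + m*(-3 + m)**2)
r = 2127/161 (r = -2*(-87/46 - 231/49) = -2*(-87*1/46 - 231*1/49) = -2*(-87/46 - 33/7) = -2*(-2127/322) = 2127/161 ≈ 13.211)
V((-2 + 0)**2) + r = (13 + ((-2 + 0)**2)**2 + (-2 + 0)**2*(-3 + (-2 + 0)**2)**2) + 2127/161 = (13 + ((-2)**2)**2 + (-2)**2*(-3 + (-2)**2)**2) + 2127/161 = (13 + 4**2 + 4*(-3 + 4)**2) + 2127/161 = (13 + 16 + 4*1**2) + 2127/161 = (13 + 16 + 4*1) + 2127/161 = (13 + 16 + 4) + 2127/161 = 33 + 2127/161 = 7440/161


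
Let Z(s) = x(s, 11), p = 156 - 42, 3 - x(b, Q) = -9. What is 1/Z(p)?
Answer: 1/12 ≈ 0.083333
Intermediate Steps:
x(b, Q) = 12 (x(b, Q) = 3 - 1*(-9) = 3 + 9 = 12)
p = 114
Z(s) = 12
1/Z(p) = 1/12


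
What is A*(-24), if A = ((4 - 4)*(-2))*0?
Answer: 0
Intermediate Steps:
A = 0 (A = (0*(-2))*0 = 0*0 = 0)
A*(-24) = 0*(-24) = 0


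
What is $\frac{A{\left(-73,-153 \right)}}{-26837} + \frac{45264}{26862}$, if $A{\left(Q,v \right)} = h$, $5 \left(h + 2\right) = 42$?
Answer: $\frac{1012148376}{600746245} \approx 1.6848$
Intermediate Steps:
$h = \frac{32}{5}$ ($h = -2 + \frac{1}{5} \cdot 42 = -2 + \frac{42}{5} = \frac{32}{5} \approx 6.4$)
$A{\left(Q,v \right)} = \frac{32}{5}$
$\frac{A{\left(-73,-153 \right)}}{-26837} + \frac{45264}{26862} = \frac{32}{5 \left(-26837\right)} + \frac{45264}{26862} = \frac{32}{5} \left(- \frac{1}{26837}\right) + 45264 \cdot \frac{1}{26862} = - \frac{32}{134185} + \frac{7544}{4477} = \frac{1012148376}{600746245}$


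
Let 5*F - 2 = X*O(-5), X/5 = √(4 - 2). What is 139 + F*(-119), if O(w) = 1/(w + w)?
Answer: 457/5 + 119*√2/10 ≈ 108.23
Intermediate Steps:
X = 5*√2 (X = 5*√(4 - 2) = 5*√2 ≈ 7.0711)
O(w) = 1/(2*w)
F = ⅖ - √2/10 (F = ⅖ + ((5*√2)*((½)/(-5)))/5 = ⅖ + ((5*√2)*((½)*(-⅕)))/5 = ⅖ + ((5*√2)*(-⅒))/5 = ⅖ + (-√2/2)/5 = ⅖ - √2/10 ≈ 0.25858)
139 + F*(-119) = 139 + (⅖ - √2/10)*(-119) = 139 + (-238/5 + 119*√2/10) = 457/5 + 119*√2/10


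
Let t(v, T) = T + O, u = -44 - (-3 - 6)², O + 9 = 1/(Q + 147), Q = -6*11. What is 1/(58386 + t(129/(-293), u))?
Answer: 81/4718413 ≈ 1.7167e-5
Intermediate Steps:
Q = -66
O = -728/81 (O = -9 + 1/(-66 + 147) = -9 + 1/81 = -728/81 ≈ -8.9877)
u = -125 (u = -44 - 1*(-9)² = -44 - 1*81 = -44 - 81 = -125)
t(v, T) = -728/81 + T (t(v, T) = T - 728/81 = -728/81 + T)
1/(58386 + t(129/(-293), u)) = 1/(58386 + (-728/81 - 125)) = 1/(58386 - 10853/81) = 1/(4718413/81) = 81/4718413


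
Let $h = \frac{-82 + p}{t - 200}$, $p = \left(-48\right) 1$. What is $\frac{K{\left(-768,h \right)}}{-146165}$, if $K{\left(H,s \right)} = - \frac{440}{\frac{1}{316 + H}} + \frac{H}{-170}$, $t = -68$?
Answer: $- \frac{735008}{540175} \approx -1.3607$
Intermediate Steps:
$p = -48$
$h = \frac{65}{134}$ ($h = \frac{-82 - 48}{-68 - 200} = - \frac{130}{-268} = \left(-130\right) \left(- \frac{1}{268}\right) = \frac{65}{134} \approx 0.48507$)
$K{\left(H,s \right)} = -139040 - \frac{74801 H}{170}$ ($K{\left(H,s \right)} = - 440 \left(316 + H\right) + H \left(- \frac{1}{170}\right) = \left(-139040 - 440 H\right) - \frac{H}{170} = -139040 - \frac{74801 H}{170}$)
$\frac{K{\left(-768,h \right)}}{-146165} = \frac{-139040 - - \frac{28723584}{85}}{-146165} = \left(-139040 + \frac{28723584}{85}\right) \left(- \frac{1}{146165}\right) = \frac{16905184}{85} \left(- \frac{1}{146165}\right) = - \frac{735008}{540175}$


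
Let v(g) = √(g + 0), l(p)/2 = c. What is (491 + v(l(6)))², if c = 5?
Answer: (491 + √10)² ≈ 2.4420e+5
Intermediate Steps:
l(p) = 10 (l(p) = 2*5 = 10)
v(g) = √g
(491 + v(l(6)))² = (491 + √10)²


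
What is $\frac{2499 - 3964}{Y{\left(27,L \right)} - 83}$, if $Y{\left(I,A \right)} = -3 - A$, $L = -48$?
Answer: $\frac{1465}{38} \approx 38.553$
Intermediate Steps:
$\frac{2499 - 3964}{Y{\left(27,L \right)} - 83} = \frac{2499 - 3964}{\left(-3 - -48\right) - 83} = - \frac{1465}{\left(-3 + 48\right) - 83} = - \frac{1465}{45 - 83} = - \frac{1465}{-38} = \left(-1465\right) \left(- \frac{1}{38}\right) = \frac{1465}{38}$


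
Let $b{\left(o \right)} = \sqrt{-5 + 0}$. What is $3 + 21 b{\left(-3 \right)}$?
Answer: $3 + 21 i \sqrt{5} \approx 3.0 + 46.957 i$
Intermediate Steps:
$b{\left(o \right)} = i \sqrt{5}$ ($b{\left(o \right)} = \sqrt{-5} = i \sqrt{5}$)
$3 + 21 b{\left(-3 \right)} = 3 + 21 i \sqrt{5}$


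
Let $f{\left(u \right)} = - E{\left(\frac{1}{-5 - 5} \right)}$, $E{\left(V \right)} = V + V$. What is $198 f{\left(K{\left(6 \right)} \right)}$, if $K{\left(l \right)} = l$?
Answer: $\frac{198}{5} \approx 39.6$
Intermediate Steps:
$E{\left(V \right)} = 2 V$
$f{\left(u \right)} = \frac{1}{5}$ ($f{\left(u \right)} = - \frac{2}{-5 - 5} = - \frac{2}{-10} = - \frac{2 \left(-1\right)}{10} = \left(-1\right) \left(- \frac{1}{5}\right) = \frac{1}{5}$)
$198 f{\left(K{\left(6 \right)} \right)} = 198 \cdot \frac{1}{5} = \frac{198}{5}$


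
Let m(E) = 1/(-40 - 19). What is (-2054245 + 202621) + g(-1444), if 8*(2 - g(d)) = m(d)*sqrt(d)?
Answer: -1851622 + 19*I/236 ≈ -1.8516e+6 + 0.080508*I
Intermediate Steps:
m(E) = -1/59 (m(E) = 1/(-59) = -1/59)
g(d) = 2 + sqrt(d)/472 (g(d) = 2 - (-1)*sqrt(d)/472 = 2 + sqrt(d)/472)
(-2054245 + 202621) + g(-1444) = (-2054245 + 202621) + (2 + sqrt(-1444)/472) = -1851624 + (2 + (38*I)/472) = -1851624 + (2 + 19*I/236) = -1851622 + 19*I/236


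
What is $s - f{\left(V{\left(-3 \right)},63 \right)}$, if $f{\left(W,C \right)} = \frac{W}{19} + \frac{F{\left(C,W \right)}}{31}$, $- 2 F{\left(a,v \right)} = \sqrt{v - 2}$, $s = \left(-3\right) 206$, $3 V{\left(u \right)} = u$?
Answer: $- \frac{11741}{19} + \frac{i \sqrt{3}}{62} \approx -617.95 + 0.027936 i$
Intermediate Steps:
$V{\left(u \right)} = \frac{u}{3}$
$s = -618$
$F{\left(a,v \right)} = - \frac{\sqrt{-2 + v}}{2}$ ($F{\left(a,v \right)} = - \frac{\sqrt{v - 2}}{2} = - \frac{\sqrt{-2 + v}}{2}$)
$f{\left(W,C \right)} = - \frac{\sqrt{-2 + W}}{62} + \frac{W}{19}$ ($f{\left(W,C \right)} = \frac{W}{19} + \frac{\left(- \frac{1}{2}\right) \sqrt{-2 + W}}{31} = W \frac{1}{19} + - \frac{\sqrt{-2 + W}}{2} \cdot \frac{1}{31} = \frac{W}{19} - \frac{\sqrt{-2 + W}}{62} = - \frac{\sqrt{-2 + W}}{62} + \frac{W}{19}$)
$s - f{\left(V{\left(-3 \right)},63 \right)} = -618 - \left(- \frac{\sqrt{-2 + \frac{1}{3} \left(-3\right)}}{62} + \frac{\frac{1}{3} \left(-3\right)}{19}\right) = -618 - \left(- \frac{\sqrt{-2 - 1}}{62} + \frac{1}{19} \left(-1\right)\right) = -618 - \left(- \frac{\sqrt{-3}}{62} - \frac{1}{19}\right) = -618 - \left(- \frac{i \sqrt{3}}{62} - \frac{1}{19}\right) = -618 - \left(- \frac{1}{19} - \frac{i \sqrt{3}}{62}\right) = -618 + \left(\frac{1}{19} + \frac{i \sqrt{3}}{62}\right) = - \frac{11741}{19} + \frac{i \sqrt{3}}{62}$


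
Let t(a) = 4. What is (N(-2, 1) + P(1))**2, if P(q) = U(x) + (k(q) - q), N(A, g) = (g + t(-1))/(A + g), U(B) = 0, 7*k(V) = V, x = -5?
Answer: 1681/49 ≈ 34.306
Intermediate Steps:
k(V) = V/7
N(A, g) = (4 + g)/(A + g) (N(A, g) = (g + 4)/(A + g) = (4 + g)/(A + g))
P(q) = -6*q/7 (P(q) = 0 + (q/7 - q) = 0 - 6*q/7 = -6*q/7)
(N(-2, 1) + P(1))**2 = ((4 + 1)/(-2 + 1) - 6/7*1)**2 = (5/(-1) - 6/7)**2 = (-1*5 - 6/7)**2 = (-5 - 6/7)**2 = (-41/7)**2 = 1681/49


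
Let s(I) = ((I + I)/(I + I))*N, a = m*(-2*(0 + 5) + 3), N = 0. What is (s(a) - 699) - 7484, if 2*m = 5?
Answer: -8183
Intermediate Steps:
m = 5/2 (m = (½)*5 = 5/2 ≈ 2.5000)
a = -35/2 (a = 5*(-2*(0 + 5) + 3)/2 = 5*(-2*5 + 3)/2 = 5*(-10 + 3)/2 = (5/2)*(-7) = -35/2 ≈ -17.500)
s(I) = 0 (s(I) = ((I + I)/(I + I))*0 = ((2*I)/((2*I)))*0 = ((2*I)*(1/(2*I)))*0 = 1*0 = 0)
(s(a) - 699) - 7484 = (0 - 699) - 7484 = -699 - 7484 = -8183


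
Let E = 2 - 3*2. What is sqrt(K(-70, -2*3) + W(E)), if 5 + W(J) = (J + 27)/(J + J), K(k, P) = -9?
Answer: 3*I*sqrt(30)/4 ≈ 4.1079*I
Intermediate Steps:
E = -4 (E = 2 - 6 = -4)
W(J) = -5 + (27 + J)/(2*J) (W(J) = -5 + (J + 27)/(J + J) = -5 + (27 + J)/((2*J)) = -5 + (27 + J)*(1/(2*J)) = -5 + (27 + J)/(2*J))
sqrt(K(-70, -2*3) + W(E)) = sqrt(-9 + (9/2)*(3 - 1*(-4))/(-4)) = sqrt(-9 + (9/2)*(-1/4)*(3 + 4)) = sqrt(-9 + (9/2)*(-1/4)*7) = sqrt(-9 - 63/8) = sqrt(-135/8) = 3*I*sqrt(30)/4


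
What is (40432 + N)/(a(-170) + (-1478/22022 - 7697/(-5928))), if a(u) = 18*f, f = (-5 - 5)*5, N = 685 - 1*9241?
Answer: -160049906016/4512732025 ≈ -35.466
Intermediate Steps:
N = -8556 (N = 685 - 9241 = -8556)
f = -50 (f = -10*5 = -50)
a(u) = -900 (a(u) = 18*(-50) = -900)
(40432 + N)/(a(-170) + (-1478/22022 - 7697/(-5928))) = (40432 - 8556)/(-900 + (-1478/22022 - 7697/(-5928))) = 31876/(-900 + (-1478*1/22022 - 7697*(-1/5928))) = 31876/(-900 + (-739/11011 + 7697/5928)) = 31876/(-900 + 6182375/5021016) = 31876/(-4512732025/5021016) = 31876*(-5021016/4512732025) = -160049906016/4512732025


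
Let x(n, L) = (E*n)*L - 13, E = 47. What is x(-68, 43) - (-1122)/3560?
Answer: -244644419/1780 ≈ -1.3744e+5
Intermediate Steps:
x(n, L) = -13 + 47*L*n (x(n, L) = (47*n)*L - 13 = 47*L*n - 13 = -13 + 47*L*n)
x(-68, 43) - (-1122)/3560 = (-13 + 47*43*(-68)) - (-1122)/3560 = (-13 - 137428) - (-1122)/3560 = -137441 - 1*(-561/1780) = -137441 + 561/1780 = -244644419/1780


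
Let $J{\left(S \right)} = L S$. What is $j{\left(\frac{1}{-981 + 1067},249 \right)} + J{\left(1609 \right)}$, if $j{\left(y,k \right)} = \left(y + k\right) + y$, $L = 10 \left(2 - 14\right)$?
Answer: $- \frac{8291732}{43} \approx -1.9283 \cdot 10^{5}$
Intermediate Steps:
$L = -120$ ($L = 10 \left(-12\right) = -120$)
$J{\left(S \right)} = - 120 S$
$j{\left(y,k \right)} = k + 2 y$ ($j{\left(y,k \right)} = \left(k + y\right) + y = k + 2 y$)
$j{\left(\frac{1}{-981 + 1067},249 \right)} + J{\left(1609 \right)} = \left(249 + \frac{2}{-981 + 1067}\right) - 193080 = \left(249 + \frac{2}{86}\right) - 193080 = \left(249 + 2 \cdot \frac{1}{86}\right) - 193080 = \left(249 + \frac{1}{43}\right) - 193080 = \frac{10708}{43} - 193080 = - \frac{8291732}{43}$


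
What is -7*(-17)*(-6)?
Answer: -714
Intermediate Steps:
-7*(-17)*(-6) = 119*(-6) = -714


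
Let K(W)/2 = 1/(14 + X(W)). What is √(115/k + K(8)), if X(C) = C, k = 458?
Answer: √8680474/5038 ≈ 0.58481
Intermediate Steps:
K(W) = 2/(14 + W)
√(115/k + K(8)) = √(115/458 + 2/(14 + 8)) = √(115*(1/458) + 2/22) = √(115/458 + 2*(1/22)) = √(115/458 + 1/11) = √(1723/5038) = √8680474/5038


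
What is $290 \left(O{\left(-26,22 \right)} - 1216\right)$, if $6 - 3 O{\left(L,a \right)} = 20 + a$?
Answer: $-356120$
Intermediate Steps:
$O{\left(L,a \right)} = - \frac{14}{3} - \frac{a}{3}$ ($O{\left(L,a \right)} = 2 - \frac{20 + a}{3} = 2 - \left(\frac{20}{3} + \frac{a}{3}\right) = - \frac{14}{3} - \frac{a}{3}$)
$290 \left(O{\left(-26,22 \right)} - 1216\right) = 290 \left(\left(- \frac{14}{3} - \frac{22}{3}\right) - 1216\right) = 290 \left(-12 - 1216\right) = 290 \left(-1228\right) = -356120$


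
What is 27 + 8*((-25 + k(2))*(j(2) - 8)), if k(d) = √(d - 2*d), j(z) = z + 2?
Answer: 827 - 32*I*√2 ≈ 827.0 - 45.255*I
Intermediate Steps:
j(z) = 2 + z
k(d) = √(-d)
27 + 8*((-25 + k(2))*(j(2) - 8)) = 27 + 8*((-25 + √(-1*2))*((2 + 2) - 8)) = 27 + 8*((-25 + √(-2))*(4 - 8)) = 27 + 8*((-25 + I*√2)*(-4)) = 27 + 8*(100 - 4*I*√2) = 27 + (800 - 32*I*√2) = 827 - 32*I*√2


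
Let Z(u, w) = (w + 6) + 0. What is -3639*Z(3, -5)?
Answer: -3639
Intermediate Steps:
Z(u, w) = 6 + w (Z(u, w) = (6 + w) + 0 = 6 + w)
-3639*Z(3, -5) = -3639*(6 - 5) = -3639*1 = -3639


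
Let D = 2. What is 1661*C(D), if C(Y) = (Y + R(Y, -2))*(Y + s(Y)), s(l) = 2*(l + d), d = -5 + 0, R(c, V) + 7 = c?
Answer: 19932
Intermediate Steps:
R(c, V) = -7 + c
d = -5
s(l) = -10 + 2*l (s(l) = 2*(l - 5) = 2*(-5 + l) = -10 + 2*l)
C(Y) = (-10 + 3*Y)*(-7 + 2*Y) (C(Y) = (Y + (-7 + Y))*(Y + (-10 + 2*Y)) = (-7 + 2*Y)*(-10 + 3*Y) = (-10 + 3*Y)*(-7 + 2*Y))
1661*C(D) = 1661*(70 - 41*2 + 6*2**2) = 1661*(70 - 82 + 6*4) = 1661*(70 - 82 + 24) = 1661*12 = 19932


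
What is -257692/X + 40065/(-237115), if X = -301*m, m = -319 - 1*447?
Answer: -7034026537/5467065709 ≈ -1.2866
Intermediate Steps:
m = -766 (m = -319 - 447 = -766)
X = 230566 (X = -301*(-766) = 230566)
-257692/X + 40065/(-237115) = -257692/230566 + 40065/(-237115) = -257692*1/230566 + 40065*(-1/237115) = -128846/115283 - 8013/47423 = -7034026537/5467065709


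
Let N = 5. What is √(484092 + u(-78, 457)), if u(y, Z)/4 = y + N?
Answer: 10*√4838 ≈ 695.56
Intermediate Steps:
u(y, Z) = 20 + 4*y (u(y, Z) = 4*(y + 5) = 4*(5 + y) = 20 + 4*y)
√(484092 + u(-78, 457)) = √(484092 + (20 + 4*(-78))) = √(484092 + (20 - 312)) = √(484092 - 292) = √483800 = 10*√4838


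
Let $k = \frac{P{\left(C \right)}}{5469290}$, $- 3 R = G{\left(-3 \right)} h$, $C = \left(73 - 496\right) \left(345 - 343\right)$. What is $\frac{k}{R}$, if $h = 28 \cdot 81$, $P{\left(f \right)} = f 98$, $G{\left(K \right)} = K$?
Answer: $- \frac{329}{49223610} \approx -6.6838 \cdot 10^{-6}$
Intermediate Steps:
$C = -846$ ($C = \left(-423\right) 2 = -846$)
$P{\left(f \right)} = 98 f$
$h = 2268$
$R = 2268$ ($R = - \frac{\left(-3\right) 2268}{3} = \left(- \frac{1}{3}\right) \left(-6804\right) = 2268$)
$k = - \frac{41454}{2734645}$ ($k = \frac{98 \left(-846\right)}{5469290} = \left(-82908\right) \frac{1}{5469290} = - \frac{41454}{2734645} \approx -0.015159$)
$\frac{k}{R} = - \frac{41454}{2734645 \cdot 2268} = \left(- \frac{41454}{2734645}\right) \frac{1}{2268} = - \frac{329}{49223610}$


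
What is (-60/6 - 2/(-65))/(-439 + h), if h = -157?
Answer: 162/9685 ≈ 0.016727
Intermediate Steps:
(-60/6 - 2/(-65))/(-439 + h) = (-60/6 - 2/(-65))/(-439 - 157) = (-60*⅙ - 2*(-1/65))/(-596) = (-10 + 2/65)*(-1/596) = -648/65*(-1/596) = 162/9685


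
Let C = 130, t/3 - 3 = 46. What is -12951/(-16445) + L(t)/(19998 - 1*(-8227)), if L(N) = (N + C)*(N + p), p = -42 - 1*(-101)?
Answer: 260785313/92832025 ≈ 2.8092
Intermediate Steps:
t = 147 (t = 9 + 3*46 = 9 + 138 = 147)
p = 59 (p = -42 + 101 = 59)
L(N) = (59 + N)*(130 + N) (L(N) = (N + 130)*(N + 59) = (130 + N)*(59 + N) = (59 + N)*(130 + N))
-12951/(-16445) + L(t)/(19998 - 1*(-8227)) = -12951/(-16445) + (7670 + 147² + 189*147)/(19998 - 1*(-8227)) = -12951*(-1/16445) + (7670 + 21609 + 27783)/(19998 + 8227) = 12951/16445 + 57062/28225 = 260785313/92832025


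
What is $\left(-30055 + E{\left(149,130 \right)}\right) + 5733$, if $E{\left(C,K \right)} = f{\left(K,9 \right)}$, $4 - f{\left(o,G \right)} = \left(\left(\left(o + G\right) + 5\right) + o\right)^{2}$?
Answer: $-99394$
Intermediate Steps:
$f{\left(o,G \right)} = 4 - \left(5 + G + 2 o\right)^{2}$ ($f{\left(o,G \right)} = 4 - \left(\left(\left(o + G\right) + 5\right) + o\right)^{2} = 4 - \left(\left(\left(G + o\right) + 5\right) + o\right)^{2} = 4 - \left(\left(5 + G + o\right) + o\right)^{2} = 4 - \left(5 + G + 2 o\right)^{2}$)
$E{\left(C,K \right)} = 4 - \left(14 + 2 K\right)^{2}$ ($E{\left(C,K \right)} = 4 - \left(5 + 9 + 2 K\right)^{2} = 4 - \left(14 + 2 K\right)^{2}$)
$\left(-30055 + E{\left(149,130 \right)}\right) + 5733 = \left(-30055 + \left(4 - 4 \left(7 + 130\right)^{2}\right)\right) + 5733 = \left(-30055 + \left(4 - 4 \cdot 137^{2}\right)\right) + 5733 = \left(-30055 + \left(4 - 75076\right)\right) + 5733 = \left(-30055 - 75072\right) + 5733 = -105127 + 5733 = -99394$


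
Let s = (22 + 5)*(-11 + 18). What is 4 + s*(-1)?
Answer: -185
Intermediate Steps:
s = 189 (s = 27*7 = 189)
4 + s*(-1) = 4 + 189*(-1) = 4 - 189 = -185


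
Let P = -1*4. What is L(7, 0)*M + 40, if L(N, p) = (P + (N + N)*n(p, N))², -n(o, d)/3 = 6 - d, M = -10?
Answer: -14400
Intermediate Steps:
n(o, d) = -18 + 3*d (n(o, d) = -3*(6 - d) = -18 + 3*d)
P = -4
L(N, p) = (-4 + 2*N*(-18 + 3*N))² (L(N, p) = (-4 + (N + N)*(-18 + 3*N))² = (-4 + (2*N)*(-18 + 3*N))² = (-4 + 2*N*(-18 + 3*N))²)
L(7, 0)*M + 40 = (4*(-2 + 3*7*(-6 + 7))²)*(-10) + 40 = (4*(-2 + 3*7*1)²)*(-10) + 40 = (4*(-2 + 21)²)*(-10) + 40 = (4*19²)*(-10) + 40 = (4*361)*(-10) + 40 = 1444*(-10) + 40 = -14440 + 40 = -14400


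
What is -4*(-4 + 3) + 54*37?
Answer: 2002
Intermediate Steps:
-4*(-4 + 3) + 54*37 = -4*(-1) + 1998 = 4 + 1998 = 2002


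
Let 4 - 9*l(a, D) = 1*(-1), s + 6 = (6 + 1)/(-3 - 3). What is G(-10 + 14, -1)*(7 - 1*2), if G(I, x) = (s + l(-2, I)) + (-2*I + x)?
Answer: -1405/18 ≈ -78.056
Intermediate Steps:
s = -43/6 (s = -6 + (6 + 1)/(-3 - 3) = -6 + 7/(-6) = -6 + 7*(-⅙) = -6 - 7/6 = -43/6 ≈ -7.1667)
l(a, D) = 5/9 (l(a, D) = 4/9 - (-1)/9 = 4/9 - ⅑*(-1) = 4/9 + ⅑ = 5/9)
G(I, x) = -119/18 + x - 2*I (G(I, x) = (-43/6 + 5/9) + (-2*I + x) = -119/18 + (x - 2*I) = -119/18 + x - 2*I)
G(-10 + 14, -1)*(7 - 1*2) = (-119/18 - 1 - 2*(-10 + 14))*(7 - 1*2) = (-119/18 - 1 - 2*4)*(7 - 2) = (-119/18 - 1 - 8)*5 = -281/18*5 = -1405/18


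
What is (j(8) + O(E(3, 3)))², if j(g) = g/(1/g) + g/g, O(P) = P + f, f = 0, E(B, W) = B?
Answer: 4624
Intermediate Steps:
O(P) = P (O(P) = P + 0 = P)
j(g) = 1 + g² (j(g) = g*g + 1 = g² + 1 = 1 + g²)
(j(8) + O(E(3, 3)))² = ((1 + 8²) + 3)² = ((1 + 64) + 3)² = (65 + 3)² = 68² = 4624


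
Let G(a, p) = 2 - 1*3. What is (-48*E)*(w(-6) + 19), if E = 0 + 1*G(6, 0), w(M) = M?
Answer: 624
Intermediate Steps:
G(a, p) = -1 (G(a, p) = 2 - 3 = -1)
E = -1 (E = 0 + 1*(-1) = 0 - 1 = -1)
(-48*E)*(w(-6) + 19) = (-48*(-1))*(-6 + 19) = 48*13 = 624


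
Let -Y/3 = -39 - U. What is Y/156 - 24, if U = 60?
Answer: -1149/52 ≈ -22.096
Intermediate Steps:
Y = 297 (Y = -3*(-39 - 1*60) = -3*(-39 - 60) = -3*(-99) = 297)
Y/156 - 24 = 297/156 - 24 = 297*(1/156) - 24 = 99/52 - 24 = -1149/52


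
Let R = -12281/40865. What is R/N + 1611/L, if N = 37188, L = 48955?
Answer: 489523107893/14879261487420 ≈ 0.032900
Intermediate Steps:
R = -12281/40865 (R = -12281*1/40865 = -12281/40865 ≈ -0.30053)
R/N + 1611/L = -12281/40865/37188 + 1611/48955 = -12281/40865*1/37188 + 1611*(1/48955) = -12281/1519687620 + 1611/48955 = 489523107893/14879261487420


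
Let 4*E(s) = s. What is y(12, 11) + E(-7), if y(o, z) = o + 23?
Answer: 133/4 ≈ 33.250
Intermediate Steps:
y(o, z) = 23 + o
E(s) = s/4
y(12, 11) + E(-7) = (23 + 12) + (¼)*(-7) = 35 - 7/4 = 133/4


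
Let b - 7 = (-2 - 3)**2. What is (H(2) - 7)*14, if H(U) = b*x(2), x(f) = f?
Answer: 798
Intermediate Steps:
b = 32 (b = 7 + (-2 - 3)**2 = 7 + (-5)**2 = 7 + 25 = 32)
H(U) = 64 (H(U) = 32*2 = 64)
(H(2) - 7)*14 = (64 - 7)*14 = 57*14 = 798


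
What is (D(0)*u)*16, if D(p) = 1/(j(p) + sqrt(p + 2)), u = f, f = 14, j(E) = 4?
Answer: 64 - 16*sqrt(2) ≈ 41.373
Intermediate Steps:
u = 14
D(p) = 1/(4 + sqrt(2 + p)) (D(p) = 1/(4 + sqrt(p + 2)) = 1/(4 + sqrt(2 + p)))
(D(0)*u)*16 = (14/(4 + sqrt(2 + 0)))*16 = (14/(4 + sqrt(2)))*16 = 224/(4 + sqrt(2))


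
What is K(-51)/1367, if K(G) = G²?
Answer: 2601/1367 ≈ 1.9027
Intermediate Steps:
K(-51)/1367 = (-51)²/1367 = 2601*(1/1367) = 2601/1367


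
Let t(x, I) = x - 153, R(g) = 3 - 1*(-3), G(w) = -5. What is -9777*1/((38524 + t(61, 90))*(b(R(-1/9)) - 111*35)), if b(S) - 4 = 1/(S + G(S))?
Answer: 9777/149116160 ≈ 6.5566e-5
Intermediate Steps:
R(g) = 6 (R(g) = 3 + 3 = 6)
t(x, I) = -153 + x
b(S) = 4 + 1/(-5 + S) (b(S) = 4 + 1/(S - 5) = 4 + 1/(-5 + S))
-9777*1/((38524 + t(61, 90))*(b(R(-1/9)) - 111*35)) = -9777*1/((38524 + (-153 + 61))*((-19 + 4*6)/(-5 + 6) - 111*35)) = -9777*1/((38524 - 92)*((-19 + 24)/1 - 3885)) = -9777*1/(38432*(1*5 - 3885)) = -9777*1/(38432*(5 - 3885)) = -9777/(38432*(-3880)) = -9777/(-149116160) = -9777*(-1/149116160) = 9777/149116160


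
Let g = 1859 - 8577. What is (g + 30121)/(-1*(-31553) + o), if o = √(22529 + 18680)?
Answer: 23403/31756 ≈ 0.73696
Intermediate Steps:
g = -6718
o = 203 (o = √41209 = 203)
(g + 30121)/(-1*(-31553) + o) = (-6718 + 30121)/(-1*(-31553) + 203) = 23403/(31553 + 203) = 23403/31756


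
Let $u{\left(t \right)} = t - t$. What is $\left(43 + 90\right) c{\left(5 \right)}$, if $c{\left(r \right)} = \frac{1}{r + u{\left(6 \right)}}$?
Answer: $\frac{133}{5} \approx 26.6$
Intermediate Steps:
$u{\left(t \right)} = 0$
$c{\left(r \right)} = \frac{1}{r}$ ($c{\left(r \right)} = \frac{1}{r + 0} = \frac{1}{r}$)
$\left(43 + 90\right) c{\left(5 \right)} = \frac{43 + 90}{5} = 133 \cdot \frac{1}{5} = \frac{133}{5}$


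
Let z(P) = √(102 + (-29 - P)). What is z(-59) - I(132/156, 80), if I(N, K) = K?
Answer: -80 + 2*√33 ≈ -68.511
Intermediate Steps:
z(P) = √(73 - P)
z(-59) - I(132/156, 80) = √(73 - 1*(-59)) - 1*80 = √(73 + 59) - 80 = √132 - 80 = 2*√33 - 80 = -80 + 2*√33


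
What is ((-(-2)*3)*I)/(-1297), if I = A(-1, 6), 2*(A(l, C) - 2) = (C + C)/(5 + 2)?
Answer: -120/9079 ≈ -0.013217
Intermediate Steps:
A(l, C) = 2 + C/7 (A(l, C) = 2 + ((C + C)/(5 + 2))/2 = 2 + ((2*C)/7)/2 = 2 + ((2*C)*(⅐))/2 = 2 + (2*C/7)/2 = 2 + C/7)
I = 20/7 (I = 2 + (⅐)*6 = 2 + 6/7 = 20/7 ≈ 2.8571)
((-(-2)*3)*I)/(-1297) = (-(-2)*3*(20/7))/(-1297) = (-2*(-3)*(20/7))*(-1/1297) = (6*(20/7))*(-1/1297) = (120/7)*(-1/1297) = -120/9079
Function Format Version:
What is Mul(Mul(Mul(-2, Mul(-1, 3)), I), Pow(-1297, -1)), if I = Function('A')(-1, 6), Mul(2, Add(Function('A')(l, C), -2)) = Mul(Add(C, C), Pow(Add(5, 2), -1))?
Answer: Rational(-120, 9079) ≈ -0.013217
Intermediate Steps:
Function('A')(l, C) = Add(2, Mul(Rational(1, 7), C)) (Function('A')(l, C) = Add(2, Mul(Rational(1, 2), Mul(Add(C, C), Pow(Add(5, 2), -1)))) = Add(2, Mul(Rational(1, 2), Mul(Mul(2, C), Pow(7, -1)))) = Add(2, Mul(Rational(1, 2), Mul(Mul(2, C), Rational(1, 7)))) = Add(2, Mul(Rational(1, 2), Mul(Rational(2, 7), C))) = Add(2, Mul(Rational(1, 7), C)))
I = Rational(20, 7) (I = Add(2, Mul(Rational(1, 7), 6)) = Add(2, Rational(6, 7)) = Rational(20, 7) ≈ 2.8571)
Mul(Mul(Mul(-2, Mul(-1, 3)), I), Pow(-1297, -1)) = Mul(Mul(Mul(-2, Mul(-1, 3)), Rational(20, 7)), Pow(-1297, -1)) = Mul(Mul(Mul(-2, -3), Rational(20, 7)), Rational(-1, 1297)) = Mul(Mul(6, Rational(20, 7)), Rational(-1, 1297)) = Mul(Rational(120, 7), Rational(-1, 1297)) = Rational(-120, 9079)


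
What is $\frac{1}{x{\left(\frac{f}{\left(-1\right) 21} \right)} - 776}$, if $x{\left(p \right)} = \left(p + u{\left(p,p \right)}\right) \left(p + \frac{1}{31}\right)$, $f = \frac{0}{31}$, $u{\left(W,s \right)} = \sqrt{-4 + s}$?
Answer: $- \frac{186434}{144672785} - \frac{31 i}{289345570} \approx -0.0012887 - 1.0714 \cdot 10^{-7} i$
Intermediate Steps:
$f = 0$ ($f = 0 \cdot \frac{1}{31} = 0$)
$x{\left(p \right)} = \left(\frac{1}{31} + p\right) \left(p + \sqrt{-4 + p}\right)$ ($x{\left(p \right)} = \left(p + \sqrt{-4 + p}\right) \left(p + \frac{1}{31}\right) = \left(p + \sqrt{-4 + p}\right) \left(\frac{1}{31} + p\right) = \left(\frac{1}{31} + p\right) \left(p + \sqrt{-4 + p}\right)$)
$\frac{1}{x{\left(\frac{f}{\left(-1\right) 21} \right)} - 776} = \frac{1}{\left(\left(\frac{0}{\left(-1\right) 21}\right)^{2} + \frac{0 \frac{1}{\left(-1\right) 21}}{31} + \frac{\sqrt{-4 + \frac{0}{\left(-1\right) 21}}}{31} + \frac{0}{\left(-1\right) 21} \sqrt{-4 + \frac{0}{\left(-1\right) 21}}\right) - 776} = \frac{1}{\left(\left(\frac{0}{-21}\right)^{2} + \frac{0 \frac{1}{-21}}{31} + \frac{\sqrt{-4 + \frac{0}{-21}}}{31} + \frac{0}{-21} \sqrt{-4 + \frac{0}{-21}}\right) - 776} = \frac{1}{\left(\left(0 \left(- \frac{1}{21}\right)\right)^{2} + \frac{0 \left(- \frac{1}{21}\right)}{31} + \frac{\sqrt{-4 + 0 \left(- \frac{1}{21}\right)}}{31} + 0 \left(- \frac{1}{21}\right) \sqrt{-4 + 0 \left(- \frac{1}{21}\right)}\right) - 776} = \frac{1}{\left(0^{2} + \frac{1}{31} \cdot 0 + \frac{\sqrt{-4 + 0}}{31} + 0 \sqrt{-4 + 0}\right) - 776} = \frac{1}{\left(0 + 0 + \frac{\sqrt{-4}}{31} + 0 \sqrt{-4}\right) - 776} = \frac{1}{\left(0 + 0 + \frac{2 i}{31} + 0 \cdot 2 i\right) - 776} = \frac{1}{\left(0 + 0 + \frac{2 i}{31} + 0\right) - 776} = \frac{1}{\frac{2 i}{31} - 776} = \frac{1}{-776 + \frac{2 i}{31}} = \frac{961 \left(-776 - \frac{2 i}{31}\right)}{578691140}$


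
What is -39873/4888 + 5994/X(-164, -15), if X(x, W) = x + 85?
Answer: -32448639/386152 ≈ -84.031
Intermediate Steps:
X(x, W) = 85 + x
-39873/4888 + 5994/X(-164, -15) = -39873/4888 + 5994/(85 - 164) = -39873*1/4888 + 5994/(-79) = -39873/4888 + 5994*(-1/79) = -39873/4888 - 5994/79 = -32448639/386152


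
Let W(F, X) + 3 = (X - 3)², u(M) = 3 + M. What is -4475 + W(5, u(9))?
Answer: -4397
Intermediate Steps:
W(F, X) = -3 + (-3 + X)² (W(F, X) = -3 + (X - 3)² = -3 + (-3 + X)²)
-4475 + W(5, u(9)) = -4475 + (-3 + (-3 + (3 + 9))²) = -4475 + (-3 + (-3 + 12)²) = -4475 + (-3 + 9²) = -4475 + (-3 + 81) = -4475 + 78 = -4397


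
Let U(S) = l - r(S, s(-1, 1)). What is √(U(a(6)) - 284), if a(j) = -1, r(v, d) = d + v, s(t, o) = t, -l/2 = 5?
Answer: 2*I*√73 ≈ 17.088*I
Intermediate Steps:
l = -10 (l = -2*5 = -10)
U(S) = -9 - S (U(S) = -10 - (-1 + S) = -10 + (1 - S) = -9 - S)
√(U(a(6)) - 284) = √((-9 - 1*(-1)) - 284) = √((-9 + 1) - 284) = √(-8 - 284) = √(-292) = 2*I*√73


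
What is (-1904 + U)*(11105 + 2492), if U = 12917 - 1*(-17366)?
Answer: 385869263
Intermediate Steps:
U = 30283 (U = 12917 + 17366 = 30283)
(-1904 + U)*(11105 + 2492) = (-1904 + 30283)*(11105 + 2492) = 28379*13597 = 385869263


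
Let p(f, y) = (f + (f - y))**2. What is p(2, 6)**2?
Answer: 16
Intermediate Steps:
p(f, y) = (-y + 2*f)**2
p(2, 6)**2 = ((-1*6 + 2*2)**2)**2 = ((-6 + 4)**2)**2 = ((-2)**2)**2 = 4**2 = 16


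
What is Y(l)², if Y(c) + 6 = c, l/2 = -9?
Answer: 576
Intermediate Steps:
l = -18 (l = 2*(-9) = -18)
Y(c) = -6 + c
Y(l)² = (-6 - 18)² = (-24)² = 576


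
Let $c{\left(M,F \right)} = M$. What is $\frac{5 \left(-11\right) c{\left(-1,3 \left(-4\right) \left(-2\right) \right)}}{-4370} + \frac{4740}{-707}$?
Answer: $- \frac{4150537}{617918} \approx -6.717$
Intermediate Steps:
$\frac{5 \left(-11\right) c{\left(-1,3 \left(-4\right) \left(-2\right) \right)}}{-4370} + \frac{4740}{-707} = \frac{5 \left(-11\right) \left(-1\right)}{-4370} + \frac{4740}{-707} = \left(-55\right) \left(-1\right) \left(- \frac{1}{4370}\right) + 4740 \left(- \frac{1}{707}\right) = 55 \left(- \frac{1}{4370}\right) - \frac{4740}{707} = - \frac{11}{874} - \frac{4740}{707} = - \frac{4150537}{617918}$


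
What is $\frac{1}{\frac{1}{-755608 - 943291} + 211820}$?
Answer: $\frac{1698899}{359860786179} \approx 4.721 \cdot 10^{-6}$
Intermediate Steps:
$\frac{1}{\frac{1}{-755608 - 943291} + 211820} = \frac{1}{\frac{1}{-1698899} + 211820} = \frac{1}{- \frac{1}{1698899} + 211820} = \frac{1}{\frac{359860786179}{1698899}} = \frac{1698899}{359860786179}$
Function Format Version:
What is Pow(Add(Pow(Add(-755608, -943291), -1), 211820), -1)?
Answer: Rational(1698899, 359860786179) ≈ 4.7210e-6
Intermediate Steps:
Pow(Add(Pow(Add(-755608, -943291), -1), 211820), -1) = Pow(Add(Pow(-1698899, -1), 211820), -1) = Pow(Add(Rational(-1, 1698899), 211820), -1) = Pow(Rational(359860786179, 1698899), -1) = Rational(1698899, 359860786179)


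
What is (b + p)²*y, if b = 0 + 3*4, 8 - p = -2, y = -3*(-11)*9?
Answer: 143748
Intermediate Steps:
y = 297 (y = 33*9 = 297)
p = 10 (p = 8 - 1*(-2) = 8 + 2 = 10)
b = 12 (b = 0 + 12 = 12)
(b + p)²*y = (12 + 10)²*297 = 22²*297 = 484*297 = 143748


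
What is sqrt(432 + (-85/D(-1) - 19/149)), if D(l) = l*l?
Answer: 2*sqrt(1925229)/149 ≈ 18.625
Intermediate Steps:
D(l) = l**2
sqrt(432 + (-85/D(-1) - 19/149)) = sqrt(432 + (-85/((-1)**2) - 19/149)) = sqrt(432 + (-85/1 - 19*1/149)) = sqrt(432 + (-85*1 - 19/149)) = sqrt(432 + (-85 - 19/149)) = sqrt(432 - 12684/149) = sqrt(51684/149) = 2*sqrt(1925229)/149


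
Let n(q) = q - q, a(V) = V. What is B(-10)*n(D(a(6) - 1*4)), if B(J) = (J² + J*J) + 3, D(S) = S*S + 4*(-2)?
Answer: 0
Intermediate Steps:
D(S) = -8 + S² (D(S) = S² - 8 = -8 + S²)
n(q) = 0
B(J) = 3 + 2*J² (B(J) = (J² + J²) + 3 = 2*J² + 3 = 3 + 2*J²)
B(-10)*n(D(a(6) - 1*4)) = (3 + 2*(-10)²)*0 = (3 + 2*100)*0 = (3 + 200)*0 = 203*0 = 0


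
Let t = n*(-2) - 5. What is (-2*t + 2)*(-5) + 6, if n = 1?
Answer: -74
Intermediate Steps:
t = -7 (t = 1*(-2) - 5 = -2 - 5 = -7)
(-2*t + 2)*(-5) + 6 = (-2*(-7) + 2)*(-5) + 6 = (14 + 2)*(-5) + 6 = 16*(-5) + 6 = -80 + 6 = -74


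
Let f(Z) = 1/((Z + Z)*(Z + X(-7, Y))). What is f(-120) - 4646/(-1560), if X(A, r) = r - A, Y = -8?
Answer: 224869/75504 ≈ 2.9782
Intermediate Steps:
f(Z) = 1/(2*Z*(-1 + Z)) (f(Z) = 1/((Z + Z)*(Z + (-8 - 1*(-7)))) = 1/((2*Z)*(Z + (-8 + 7))) = 1/((2*Z)*(Z - 1)) = 1/((2*Z)*(-1 + Z)) = 1/(2*Z*(-1 + Z)))
f(-120) - 4646/(-1560) = (½)/(-120*(-1 - 120)) - 4646/(-1560) = (½)*(-1/120)/(-121) - 4646*(-1/1560) = (½)*(-1/120)*(-1/121) + 2323/780 = 1/29040 + 2323/780 = 224869/75504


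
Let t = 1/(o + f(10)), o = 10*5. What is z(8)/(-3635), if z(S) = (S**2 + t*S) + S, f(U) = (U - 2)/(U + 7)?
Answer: -30956/1559415 ≈ -0.019851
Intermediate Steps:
o = 50
f(U) = (-2 + U)/(7 + U)
t = 17/858 (t = 1/(50 + (-2 + 10)/(7 + 10)) = 1/(50 + 8/17) = 1/(858/17) = 17/858 ≈ 0.019814)
z(S) = S**2 + 875*S/858 (z(S) = (S**2 + 17*S/858) + S = S**2 + 875*S/858)
z(8)/(-3635) = ((1/858)*8*(875 + 858*8))/(-3635) = ((1/858)*8*(875 + 6864))*(-1/3635) = ((1/858)*8*7739)*(-1/3635) = (30956/429)*(-1/3635) = -30956/1559415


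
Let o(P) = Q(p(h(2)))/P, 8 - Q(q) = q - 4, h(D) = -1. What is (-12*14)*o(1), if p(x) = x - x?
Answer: -2016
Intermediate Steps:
p(x) = 0
Q(q) = 12 - q (Q(q) = 8 - (q - 4) = 8 - (-4 + q) = 8 + (4 - q) = 12 - q)
o(P) = 12/P (o(P) = (12 - 1*0)/P = (12 + 0)/P = 12/P)
(-12*14)*o(1) = (-12*14)*(12/1) = -2016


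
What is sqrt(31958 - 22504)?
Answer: sqrt(9454) ≈ 97.232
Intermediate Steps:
sqrt(31958 - 22504) = sqrt(9454)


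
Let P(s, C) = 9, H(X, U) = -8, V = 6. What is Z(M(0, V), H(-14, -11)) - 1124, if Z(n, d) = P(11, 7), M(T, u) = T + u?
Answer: -1115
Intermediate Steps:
Z(n, d) = 9
Z(M(0, V), H(-14, -11)) - 1124 = 9 - 1124 = -1115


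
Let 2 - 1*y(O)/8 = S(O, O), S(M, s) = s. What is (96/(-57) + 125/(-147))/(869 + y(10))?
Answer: -7079/2248365 ≈ -0.0031485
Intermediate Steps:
y(O) = 16 - 8*O
(96/(-57) + 125/(-147))/(869 + y(10)) = (96/(-57) + 125/(-147))/(869 + (16 - 8*10)) = (96*(-1/57) + 125*(-1/147))/(869 + (16 - 80)) = (-32/19 - 125/147)/(869 - 64) = -7079/2793/805 = -7079/2793*1/805 = -7079/2248365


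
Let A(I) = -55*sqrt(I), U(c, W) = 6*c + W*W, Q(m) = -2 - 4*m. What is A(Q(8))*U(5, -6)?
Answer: -3630*I*sqrt(34) ≈ -21166.0*I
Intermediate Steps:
U(c, W) = W**2 + 6*c (U(c, W) = 6*c + W**2 = W**2 + 6*c)
A(Q(8))*U(5, -6) = (-55*sqrt(-2 - 4*8))*((-6)**2 + 6*5) = (-55*sqrt(-2 - 32))*(36 + 30) = -55*I*sqrt(34)*66 = -3630*I*sqrt(34)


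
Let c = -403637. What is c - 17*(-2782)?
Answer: -356343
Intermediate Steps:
c - 17*(-2782) = -403637 - 17*(-2782) = -403637 - 1*(-47294) = -403637 + 47294 = -356343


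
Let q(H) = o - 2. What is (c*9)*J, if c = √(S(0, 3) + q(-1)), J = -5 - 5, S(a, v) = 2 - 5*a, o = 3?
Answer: -90*√3 ≈ -155.88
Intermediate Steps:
q(H) = 1 (q(H) = 3 - 2 = 1)
J = -10
c = √3 (c = √((2 - 5*0) + 1) = √((2 + 0) + 1) = √(2 + 1) = √3 ≈ 1.7320)
(c*9)*J = (√3*9)*(-10) = (9*√3)*(-10) = -90*√3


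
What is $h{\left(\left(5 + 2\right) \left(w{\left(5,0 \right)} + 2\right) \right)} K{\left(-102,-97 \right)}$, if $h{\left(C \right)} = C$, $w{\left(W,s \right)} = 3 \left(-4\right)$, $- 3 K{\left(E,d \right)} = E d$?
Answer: $230860$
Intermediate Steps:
$K{\left(E,d \right)} = - \frac{E d}{3}$
$w{\left(W,s \right)} = -12$
$h{\left(\left(5 + 2\right) \left(w{\left(5,0 \right)} + 2\right) \right)} K{\left(-102,-97 \right)} = \left(5 + 2\right) \left(-12 + 2\right) \left(\left(- \frac{1}{3}\right) \left(-102\right) \left(-97\right)\right) = 7 \left(-10\right) \left(-3298\right) = \left(-70\right) \left(-3298\right) = 230860$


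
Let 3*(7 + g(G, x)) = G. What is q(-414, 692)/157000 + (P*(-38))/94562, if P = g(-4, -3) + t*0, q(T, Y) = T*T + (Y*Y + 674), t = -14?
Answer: 46202503181/11134675500 ≈ 4.1494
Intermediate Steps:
g(G, x) = -7 + G/3
q(T, Y) = 674 + T² + Y² (q(T, Y) = T² + (Y² + 674) = T² + (674 + Y²) = 674 + T² + Y²)
P = -25/3 (P = (-7 + (⅓)*(-4)) - 14*0 = (-7 - 4/3) + 0 = -25/3 + 0 = -25/3 ≈ -8.3333)
q(-414, 692)/157000 + (P*(-38))/94562 = (674 + (-414)² + 692²)/157000 - 25/3*(-38)/94562 = (674 + 171396 + 478864)*(1/157000) + (950/3)*(1/94562) = 650934*(1/157000) + 475/141843 = 325467/78500 + 475/141843 = 46202503181/11134675500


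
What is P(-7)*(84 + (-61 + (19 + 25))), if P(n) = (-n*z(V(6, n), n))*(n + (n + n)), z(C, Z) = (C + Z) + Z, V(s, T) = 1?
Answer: 128037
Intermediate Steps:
z(C, Z) = C + 2*Z
P(n) = -3*n²*(1 + 2*n) (P(n) = (-n*(1 + 2*n))*(n + (n + n)) = (-n*(1 + 2*n))*(n + 2*n) = (-n*(1 + 2*n))*(3*n) = -3*n²*(1 + 2*n))
P(-7)*(84 + (-61 + (19 + 25))) = ((-7)²*(-3 - 6*(-7)))*(84 + (-61 + (19 + 25))) = (49*(-3 + 42))*(84 + (-61 + 44)) = (49*39)*(84 - 17) = 1911*67 = 128037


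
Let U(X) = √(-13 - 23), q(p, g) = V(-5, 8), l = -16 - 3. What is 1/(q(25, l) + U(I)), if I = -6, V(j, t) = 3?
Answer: 1/15 - 2*I/15 ≈ 0.066667 - 0.13333*I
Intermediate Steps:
l = -19
q(p, g) = 3
U(X) = 6*I (U(X) = √(-36) = 6*I)
1/(q(25, l) + U(I)) = 1/(3 + 6*I) = (3 - 6*I)/45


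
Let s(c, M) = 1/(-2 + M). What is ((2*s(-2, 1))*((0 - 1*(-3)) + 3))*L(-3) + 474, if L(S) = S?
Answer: 510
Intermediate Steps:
((2*s(-2, 1))*((0 - 1*(-3)) + 3))*L(-3) + 474 = ((2/(-2 + 1))*((0 - 1*(-3)) + 3))*(-3) + 474 = ((2/(-1))*((0 + 3) + 3))*(-3) + 474 = ((2*(-1))*(3 + 3))*(-3) + 474 = -2*6*(-3) + 474 = -12*(-3) + 474 = 36 + 474 = 510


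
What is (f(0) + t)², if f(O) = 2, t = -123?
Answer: 14641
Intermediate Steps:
(f(0) + t)² = (2 - 123)² = (-121)² = 14641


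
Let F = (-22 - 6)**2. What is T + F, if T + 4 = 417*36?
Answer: 15792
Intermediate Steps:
T = 15008 (T = -4 + 417*36 = -4 + 15012 = 15008)
F = 784 (F = (-28)**2 = 784)
T + F = 15008 + 784 = 15792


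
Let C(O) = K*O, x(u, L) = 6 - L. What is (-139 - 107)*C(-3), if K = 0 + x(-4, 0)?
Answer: 4428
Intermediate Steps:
K = 6 (K = 0 + (6 - 1*0) = 0 + (6 + 0) = 0 + 6 = 6)
C(O) = 6*O
(-139 - 107)*C(-3) = (-139 - 107)*(6*(-3)) = -246*(-18) = 4428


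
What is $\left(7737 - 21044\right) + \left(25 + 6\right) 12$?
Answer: $-12935$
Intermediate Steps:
$\left(7737 - 21044\right) + \left(25 + 6\right) 12 = -13307 + 31 \cdot 12 = -13307 + 372 = -12935$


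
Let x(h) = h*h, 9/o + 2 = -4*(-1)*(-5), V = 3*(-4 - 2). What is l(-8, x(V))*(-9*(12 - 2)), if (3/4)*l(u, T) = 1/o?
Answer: 880/3 ≈ 293.33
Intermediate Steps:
V = -18 (V = 3*(-6) = -18)
o = -9/22 (o = 9/(-2 - 4*(-1)*(-5)) = 9/(-2 + 4*(-5)) = 9/(-2 - 20) = 9/(-22) = 9*(-1/22) = -9/22 ≈ -0.40909)
x(h) = h²
l(u, T) = -88/27 (l(u, T) = 4/(3*(-9/22)) = (4/3)*(-22/9) = -88/27)
l(-8, x(V))*(-9*(12 - 2)) = -(-88)*(12 - 2)/3 = -(-88)*10/3 = -88/27*(-90) = 880/3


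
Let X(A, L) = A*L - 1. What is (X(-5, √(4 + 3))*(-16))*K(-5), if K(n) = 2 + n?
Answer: -48 - 240*√7 ≈ -682.98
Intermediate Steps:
X(A, L) = -1 + A*L
(X(-5, √(4 + 3))*(-16))*K(-5) = ((-1 - 5*√(4 + 3))*(-16))*(2 - 5) = ((-1 - 5*√7)*(-16))*(-3) = (16 + 80*√7)*(-3) = -48 - 240*√7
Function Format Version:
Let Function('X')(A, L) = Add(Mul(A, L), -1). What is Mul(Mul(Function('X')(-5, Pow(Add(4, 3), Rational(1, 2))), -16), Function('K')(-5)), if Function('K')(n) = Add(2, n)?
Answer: Add(-48, Mul(-240, Pow(7, Rational(1, 2)))) ≈ -682.98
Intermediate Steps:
Function('X')(A, L) = Add(-1, Mul(A, L))
Mul(Mul(Function('X')(-5, Pow(Add(4, 3), Rational(1, 2))), -16), Function('K')(-5)) = Mul(Mul(Add(-1, Mul(-5, Pow(Add(4, 3), Rational(1, 2)))), -16), Add(2, -5)) = Mul(Mul(Add(-1, Mul(-5, Pow(7, Rational(1, 2)))), -16), -3) = Mul(Add(16, Mul(80, Pow(7, Rational(1, 2)))), -3) = Add(-48, Mul(-240, Pow(7, Rational(1, 2))))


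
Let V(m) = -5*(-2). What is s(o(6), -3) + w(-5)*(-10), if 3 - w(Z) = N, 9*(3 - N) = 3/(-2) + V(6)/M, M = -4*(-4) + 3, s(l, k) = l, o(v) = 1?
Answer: 356/171 ≈ 2.0819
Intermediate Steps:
M = 19 (M = 16 + 3 = 19)
V(m) = 10
N = 1063/342 (N = 3 - (3/(-2) + 10/19)/9 = 3 - (3*(-½) + 10*(1/19))/9 = 3 - (-3/2 + 10/19)/9 = 3 - ⅑*(-37/38) = 3 + 37/342 = 1063/342 ≈ 3.1082)
w(Z) = -37/342 (w(Z) = 3 - 1*1063/342 = 3 - 1063/342 = -37/342)
s(o(6), -3) + w(-5)*(-10) = 1 - 37/342*(-10) = 1 + 185/171 = 356/171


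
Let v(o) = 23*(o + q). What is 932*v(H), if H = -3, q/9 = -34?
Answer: -6623724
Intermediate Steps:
q = -306 (q = 9*(-34) = -306)
v(o) = -7038 + 23*o (v(o) = 23*(o - 306) = 23*(-306 + o) = -7038 + 23*o)
932*v(H) = 932*(-7038 + 23*(-3)) = 932*(-7038 - 69) = 932*(-7107) = -6623724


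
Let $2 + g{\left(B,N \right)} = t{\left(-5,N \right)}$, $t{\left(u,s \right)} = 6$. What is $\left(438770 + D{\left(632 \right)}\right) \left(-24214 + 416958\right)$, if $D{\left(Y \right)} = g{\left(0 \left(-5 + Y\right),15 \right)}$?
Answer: $172325855856$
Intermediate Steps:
$g{\left(B,N \right)} = 4$ ($g{\left(B,N \right)} = -2 + 6 = 4$)
$D{\left(Y \right)} = 4$
$\left(438770 + D{\left(632 \right)}\right) \left(-24214 + 416958\right) = \left(438770 + 4\right) \left(-24214 + 416958\right) = 438774 \cdot 392744 = 172325855856$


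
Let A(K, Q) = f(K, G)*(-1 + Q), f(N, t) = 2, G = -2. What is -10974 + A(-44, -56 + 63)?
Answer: -10962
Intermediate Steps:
A(K, Q) = -2 + 2*Q (A(K, Q) = 2*(-1 + Q) = -2 + 2*Q)
-10974 + A(-44, -56 + 63) = -10974 + (-2 + 2*(-56 + 63)) = -10974 + (-2 + 2*7) = -10974 + (-2 + 14) = -10974 + 12 = -10962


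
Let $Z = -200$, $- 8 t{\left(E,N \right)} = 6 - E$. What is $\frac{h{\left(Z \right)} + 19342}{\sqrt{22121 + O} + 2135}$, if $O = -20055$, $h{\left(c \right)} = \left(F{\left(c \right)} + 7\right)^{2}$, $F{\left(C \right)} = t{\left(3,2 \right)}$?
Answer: $\frac{2648888095}{291594176} - \frac{1240697 \sqrt{2066}}{291594176} \approx 8.8908$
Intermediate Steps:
$t{\left(E,N \right)} = - \frac{3}{4} + \frac{E}{8}$ ($t{\left(E,N \right)} = - \frac{6 - E}{8} = - \frac{3}{4} + \frac{E}{8}$)
$F{\left(C \right)} = - \frac{3}{8}$ ($F{\left(C \right)} = - \frac{3}{4} + \frac{1}{8} \cdot 3 = - \frac{3}{4} + \frac{3}{8} = - \frac{3}{8}$)
$h{\left(c \right)} = \frac{2809}{64}$ ($h{\left(c \right)} = \left(- \frac{3}{8} + 7\right)^{2} = \left(\frac{53}{8}\right)^{2} = \frac{2809}{64}$)
$\frac{h{\left(Z \right)} + 19342}{\sqrt{22121 + O} + 2135} = \frac{\frac{2809}{64} + 19342}{\sqrt{22121 - 20055} + 2135} = \frac{1240697}{64 \left(\sqrt{2066} + 2135\right)} = \frac{1240697}{64 \left(2135 + \sqrt{2066}\right)}$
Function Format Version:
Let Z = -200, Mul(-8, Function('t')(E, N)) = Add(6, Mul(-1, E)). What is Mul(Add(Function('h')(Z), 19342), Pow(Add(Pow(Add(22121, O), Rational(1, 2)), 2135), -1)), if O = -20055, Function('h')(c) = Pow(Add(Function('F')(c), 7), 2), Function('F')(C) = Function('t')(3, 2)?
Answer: Add(Rational(2648888095, 291594176), Mul(Rational(-1240697, 291594176), Pow(2066, Rational(1, 2)))) ≈ 8.8908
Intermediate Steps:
Function('t')(E, N) = Add(Rational(-3, 4), Mul(Rational(1, 8), E)) (Function('t')(E, N) = Mul(Rational(-1, 8), Add(6, Mul(-1, E))) = Add(Rational(-3, 4), Mul(Rational(1, 8), E)))
Function('F')(C) = Rational(-3, 8) (Function('F')(C) = Add(Rational(-3, 4), Mul(Rational(1, 8), 3)) = Add(Rational(-3, 4), Rational(3, 8)) = Rational(-3, 8))
Function('h')(c) = Rational(2809, 64) (Function('h')(c) = Pow(Add(Rational(-3, 8), 7), 2) = Pow(Rational(53, 8), 2) = Rational(2809, 64))
Mul(Add(Function('h')(Z), 19342), Pow(Add(Pow(Add(22121, O), Rational(1, 2)), 2135), -1)) = Mul(Add(Rational(2809, 64), 19342), Pow(Add(Pow(Add(22121, -20055), Rational(1, 2)), 2135), -1)) = Mul(Rational(1240697, 64), Pow(Add(Pow(2066, Rational(1, 2)), 2135), -1)) = Mul(Rational(1240697, 64), Pow(Add(2135, Pow(2066, Rational(1, 2))), -1))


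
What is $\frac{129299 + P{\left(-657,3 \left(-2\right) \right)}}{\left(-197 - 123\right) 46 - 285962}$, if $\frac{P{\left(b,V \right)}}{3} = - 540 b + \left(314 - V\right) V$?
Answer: $- \frac{1187879}{300682} \approx -3.9506$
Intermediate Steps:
$P{\left(b,V \right)} = - 1620 b + 3 V \left(314 - V\right)$ ($P{\left(b,V \right)} = 3 \left(- 540 b + \left(314 - V\right) V\right) = 3 \left(- 540 b + V \left(314 - V\right)\right) = - 1620 b + 3 V \left(314 - V\right)$)
$\frac{129299 + P{\left(-657,3 \left(-2\right) \right)}}{\left(-197 - 123\right) 46 - 285962} = \frac{129299 - \left(-1064340 + 108 - 2826 \left(-2\right)\right)}{\left(-197 - 123\right) 46 - 285962} = \frac{129299 + \left(1064340 - 3 \left(-6\right)^{2} + 942 \left(-6\right)\right)}{\left(-320\right) 46 - 285962} = \frac{129299 - -1058580}{-14720 - 285962} = \frac{129299 - -1058580}{-300682} = \left(129299 + 1058580\right) \left(- \frac{1}{300682}\right) = 1187879 \left(- \frac{1}{300682}\right) = - \frac{1187879}{300682}$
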